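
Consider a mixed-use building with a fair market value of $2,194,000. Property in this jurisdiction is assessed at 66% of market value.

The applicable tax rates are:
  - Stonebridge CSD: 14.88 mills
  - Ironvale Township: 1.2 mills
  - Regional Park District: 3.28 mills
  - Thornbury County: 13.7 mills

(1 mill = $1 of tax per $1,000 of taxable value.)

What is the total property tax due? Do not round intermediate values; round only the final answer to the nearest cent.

$47,872.20

Assessed value = $2,194,000 × 0.66 = $1,448,040
Stonebridge CSD: $1,448,040 × 0.01488 = $21,546.8352
Ironvale Township: $1,448,040 × 0.0012 = $1,737.648
Regional Park District: $1,448,040 × 0.00328 = $4,749.5712
Thornbury County: $1,448,040 × 0.0137 = $19,838.148
Total = $21,546.8352 + $1,737.648 + $4,749.5712 + $19,838.148 = $47,872.2024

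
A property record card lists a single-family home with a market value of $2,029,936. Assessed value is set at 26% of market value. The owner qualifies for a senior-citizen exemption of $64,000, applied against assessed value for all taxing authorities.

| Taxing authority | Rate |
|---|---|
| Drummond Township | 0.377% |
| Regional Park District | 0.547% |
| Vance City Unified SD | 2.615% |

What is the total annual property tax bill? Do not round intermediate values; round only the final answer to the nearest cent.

$16,413.29

Assessed value = $2,029,936 × 0.26 = $527,783.36
Taxable value = $527,783.36 − $64,000 = $463,783.36
Drummond Township: $463,783.36 × 0.00377 = $1,748.4632672
Regional Park District: $463,783.36 × 0.00547 = $2,536.8949792
Vance City Unified SD: $463,783.36 × 0.02615 = $12,127.934864
Total = $1,748.4632672 + $2,536.8949792 + $12,127.934864 = $16,413.2931104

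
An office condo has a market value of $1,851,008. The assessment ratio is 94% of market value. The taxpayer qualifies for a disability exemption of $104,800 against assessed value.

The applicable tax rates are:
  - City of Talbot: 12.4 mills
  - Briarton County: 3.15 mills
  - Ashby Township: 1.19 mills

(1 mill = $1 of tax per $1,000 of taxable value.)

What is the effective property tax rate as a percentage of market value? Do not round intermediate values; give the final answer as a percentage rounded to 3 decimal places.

1.479%

Assessed value = $1,851,008 × 0.94 = $1,739,947.52
Taxable value = $1,739,947.52 − $104,800 = $1,635,147.52
City of Talbot: $1,635,147.52 × 0.0124 = $20,275.829248
Briarton County: $1,635,147.52 × 0.00315 = $5,150.714688
Ashby Township: $1,635,147.52 × 0.00119 = $1,945.8255488
Total tax = $27,372.3694848
Effective rate = $27,372.3694848 ÷ $1,851,008 = 1.479% of market value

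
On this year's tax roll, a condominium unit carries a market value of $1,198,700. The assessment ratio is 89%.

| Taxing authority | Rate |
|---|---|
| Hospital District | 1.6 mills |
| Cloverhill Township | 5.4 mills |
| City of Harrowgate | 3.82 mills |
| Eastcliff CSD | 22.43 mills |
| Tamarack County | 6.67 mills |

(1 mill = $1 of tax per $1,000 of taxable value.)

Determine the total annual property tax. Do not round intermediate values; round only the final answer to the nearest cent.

$42,588.37

Assessed value = $1,198,700 × 0.89 = $1,066,843
Hospital District: $1,066,843 × 0.0016 = $1,706.9488
Cloverhill Township: $1,066,843 × 0.0054 = $5,760.9522
City of Harrowgate: $1,066,843 × 0.00382 = $4,075.34026
Eastcliff CSD: $1,066,843 × 0.02243 = $23,929.28849
Tamarack County: $1,066,843 × 0.00667 = $7,115.84281
Total = $1,706.9488 + $5,760.9522 + $4,075.34026 + $23,929.28849 + $7,115.84281 = $42,588.37256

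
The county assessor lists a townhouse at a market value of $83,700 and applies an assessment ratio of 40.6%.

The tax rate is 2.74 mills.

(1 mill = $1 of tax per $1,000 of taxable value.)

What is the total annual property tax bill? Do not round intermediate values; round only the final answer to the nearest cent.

Assessed value = $83,700 × 0.406 = $33,982.2
Tax = $33,982.2 × 0.00274 = $93.111228

$93.11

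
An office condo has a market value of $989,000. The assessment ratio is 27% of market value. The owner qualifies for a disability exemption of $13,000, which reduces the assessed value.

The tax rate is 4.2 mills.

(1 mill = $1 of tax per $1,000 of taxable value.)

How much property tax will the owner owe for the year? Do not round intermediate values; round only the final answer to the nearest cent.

Assessed value = $989,000 × 0.27 = $267,030
Taxable value = $267,030 − $13,000 = $254,030
Tax = $254,030 × 0.0042 = $1,066.926

$1,066.93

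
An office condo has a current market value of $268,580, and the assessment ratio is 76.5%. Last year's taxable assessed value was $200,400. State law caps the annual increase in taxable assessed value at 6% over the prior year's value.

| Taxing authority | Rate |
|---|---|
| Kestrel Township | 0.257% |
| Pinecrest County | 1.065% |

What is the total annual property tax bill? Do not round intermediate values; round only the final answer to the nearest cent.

Uncapped assessed value = $268,580 × 0.765 = $205,463.7
Cap limit = $200,400 × 1.06 = $212,424
Taxable assessed value = min($205,463.7, $212,424) = $205,463.7 (cap does not bind)
Kestrel Township: $205,463.7 × 0.00257 = $528.041709
Pinecrest County: $205,463.7 × 0.01065 = $2,188.188405
Total = $2,716.230114

$2,716.23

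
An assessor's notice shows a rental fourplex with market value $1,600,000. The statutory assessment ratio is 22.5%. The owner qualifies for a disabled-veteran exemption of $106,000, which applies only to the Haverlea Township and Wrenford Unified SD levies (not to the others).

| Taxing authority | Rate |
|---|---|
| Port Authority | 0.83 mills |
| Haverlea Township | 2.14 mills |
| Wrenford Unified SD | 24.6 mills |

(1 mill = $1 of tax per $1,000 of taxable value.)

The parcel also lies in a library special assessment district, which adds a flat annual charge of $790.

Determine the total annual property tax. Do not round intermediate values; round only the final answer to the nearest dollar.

Assessed value = $1,600,000 × 0.225 = $360,000
Port Authority: $360,000 × 0.00083 = $298.8
Haverlea Township: ($360,000 − $106,000) × 0.00214 = $254,000 × 0.00214 = $543.56
Wrenford Unified SD: ($360,000 − $106,000) × 0.0246 = $254,000 × 0.0246 = $6,248.4
Levies subtotal = $7,090.76
Total = $7,090.76 + $790 = $7,880.76

$7,881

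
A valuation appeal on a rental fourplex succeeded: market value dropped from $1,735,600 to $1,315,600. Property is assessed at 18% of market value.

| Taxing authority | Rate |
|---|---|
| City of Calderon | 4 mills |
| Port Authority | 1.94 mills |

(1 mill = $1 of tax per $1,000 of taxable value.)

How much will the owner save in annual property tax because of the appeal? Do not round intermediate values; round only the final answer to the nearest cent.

$449.06

Old assessed value = $1,735,600 × 0.18 = $312,408
New assessed value = $1,315,600 × 0.18 = $236,808
Combined rate = 0.004 + 0.00194 = 0.00594
Old tax = $312,408 × 0.00594 = $1,855.70352
New tax = $236,808 × 0.00594 = $1,406.63952
Reduction = $1,855.70352 − $1,406.63952 = $449.064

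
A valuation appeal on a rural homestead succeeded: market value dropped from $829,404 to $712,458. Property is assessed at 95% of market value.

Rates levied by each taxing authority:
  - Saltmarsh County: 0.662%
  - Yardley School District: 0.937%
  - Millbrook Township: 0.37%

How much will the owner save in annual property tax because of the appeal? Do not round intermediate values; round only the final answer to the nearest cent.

$2,187.53

Old assessed value = $829,404 × 0.95 = $787,933.8
New assessed value = $712,458 × 0.95 = $676,835.1
Combined rate = 0.00662 + 0.00937 + 0.0037 = 0.01969
Old tax = $787,933.8 × 0.01969 = $15,514.416522
New tax = $676,835.1 × 0.01969 = $13,326.883119
Reduction = $15,514.416522 − $13,326.883119 = $2,187.533403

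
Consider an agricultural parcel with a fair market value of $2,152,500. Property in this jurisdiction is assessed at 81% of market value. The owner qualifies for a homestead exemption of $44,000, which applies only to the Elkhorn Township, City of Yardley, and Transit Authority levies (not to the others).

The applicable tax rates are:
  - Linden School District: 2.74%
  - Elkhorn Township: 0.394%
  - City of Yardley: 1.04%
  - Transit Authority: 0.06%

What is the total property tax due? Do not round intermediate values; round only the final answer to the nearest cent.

Assessed value = $2,152,500 × 0.81 = $1,743,525
Linden School District: $1,743,525 × 0.0274 = $47,772.585
Elkhorn Township: ($1,743,525 − $44,000) × 0.00394 = $1,699,525 × 0.00394 = $6,696.1285
City of Yardley: ($1,743,525 − $44,000) × 0.0104 = $1,699,525 × 0.0104 = $17,675.06
Transit Authority: ($1,743,525 − $44,000) × 0.0006 = $1,699,525 × 0.0006 = $1,019.715
Total = $73,163.4885

$73,163.49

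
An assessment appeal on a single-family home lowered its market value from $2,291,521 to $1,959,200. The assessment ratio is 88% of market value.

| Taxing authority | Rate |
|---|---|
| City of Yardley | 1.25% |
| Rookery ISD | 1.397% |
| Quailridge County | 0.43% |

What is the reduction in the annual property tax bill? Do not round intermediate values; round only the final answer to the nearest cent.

Old assessed value = $2,291,521 × 0.88 = $2,016,538.48
New assessed value = $1,959,200 × 0.88 = $1,724,096
Combined rate = 0.0125 + 0.01397 + 0.0043 = 0.03077
Old tax = $2,016,538.48 × 0.03077 = $62,048.8890296
New tax = $1,724,096 × 0.03077 = $53,050.43392
Reduction = $62,048.8890296 − $53,050.43392 = $8,998.4551096

$8,998.46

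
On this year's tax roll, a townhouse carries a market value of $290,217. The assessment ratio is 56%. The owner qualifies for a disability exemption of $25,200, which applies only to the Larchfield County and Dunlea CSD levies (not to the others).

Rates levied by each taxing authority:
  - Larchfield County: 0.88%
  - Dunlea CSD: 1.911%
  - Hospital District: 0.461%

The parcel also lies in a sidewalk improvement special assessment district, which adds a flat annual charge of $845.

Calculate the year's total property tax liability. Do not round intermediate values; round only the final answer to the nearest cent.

Assessed value = $290,217 × 0.56 = $162,521.52
Larchfield County: ($162,521.52 − $25,200) × 0.0088 = $137,321.52 × 0.0088 = $1,208.429376
Dunlea CSD: ($162,521.52 − $25,200) × 0.01911 = $137,321.52 × 0.01911 = $2,624.2142472
Hospital District: $162,521.52 × 0.00461 = $749.2242072
Levies subtotal = $4,581.8678304
Total = $4,581.8678304 + $845 = $5,426.8678304

$5,426.87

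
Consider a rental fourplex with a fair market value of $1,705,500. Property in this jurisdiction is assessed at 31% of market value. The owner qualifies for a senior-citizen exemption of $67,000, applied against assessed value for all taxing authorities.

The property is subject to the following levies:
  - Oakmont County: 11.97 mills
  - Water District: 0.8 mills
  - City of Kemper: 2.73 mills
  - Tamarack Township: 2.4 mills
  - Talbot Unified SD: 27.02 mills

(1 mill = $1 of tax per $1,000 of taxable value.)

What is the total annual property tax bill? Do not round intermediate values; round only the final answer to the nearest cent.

Assessed value = $1,705,500 × 0.31 = $528,705
Taxable value = $528,705 − $67,000 = $461,705
Oakmont County: $461,705 × 0.01197 = $5,526.60885
Water District: $461,705 × 0.0008 = $369.364
City of Kemper: $461,705 × 0.00273 = $1,260.45465
Tamarack Township: $461,705 × 0.0024 = $1,108.092
Talbot Unified SD: $461,705 × 0.02702 = $12,475.2691
Total = $5,526.60885 + $369.364 + $1,260.45465 + $1,108.092 + $12,475.2691 = $20,739.7886

$20,739.79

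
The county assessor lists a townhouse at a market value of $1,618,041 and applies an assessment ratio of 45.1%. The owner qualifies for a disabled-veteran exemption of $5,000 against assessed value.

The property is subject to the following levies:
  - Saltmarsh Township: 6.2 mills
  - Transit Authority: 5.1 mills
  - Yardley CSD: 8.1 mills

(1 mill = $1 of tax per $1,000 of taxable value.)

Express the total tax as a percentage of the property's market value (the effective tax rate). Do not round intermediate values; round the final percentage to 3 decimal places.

0.869%

Assessed value = $1,618,041 × 0.451 = $729,736.491
Taxable value = $729,736.491 − $5,000 = $724,736.491
Saltmarsh Township: $724,736.491 × 0.0062 = $4,493.3662442
Transit Authority: $724,736.491 × 0.0051 = $3,696.1561041
Yardley CSD: $724,736.491 × 0.0081 = $5,870.3655771
Total tax = $14,059.8879254
Effective rate = $14,059.8879254 ÷ $1,618,041 = 0.869% of market value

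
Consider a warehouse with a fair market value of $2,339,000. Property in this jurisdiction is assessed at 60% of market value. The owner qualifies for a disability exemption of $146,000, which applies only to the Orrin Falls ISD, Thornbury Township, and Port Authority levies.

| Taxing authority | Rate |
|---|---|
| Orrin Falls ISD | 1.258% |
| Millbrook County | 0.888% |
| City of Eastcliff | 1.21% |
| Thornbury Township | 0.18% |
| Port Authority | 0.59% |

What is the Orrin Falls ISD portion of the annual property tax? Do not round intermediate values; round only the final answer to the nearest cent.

Assessed value = $2,339,000 × 0.6 = $1,403,400
Orrin Falls ISD taxable value = $1,403,400 − $146,000 = $1,257,400
Orrin Falls ISD levy = $1,257,400 × 0.01258 = $15,818.092

$15,818.09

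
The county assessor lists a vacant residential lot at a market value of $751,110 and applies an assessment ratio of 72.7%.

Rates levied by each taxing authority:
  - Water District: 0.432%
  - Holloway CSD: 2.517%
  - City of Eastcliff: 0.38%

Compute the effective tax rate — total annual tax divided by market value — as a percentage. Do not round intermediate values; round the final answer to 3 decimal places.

2.420%

Assessed value = $751,110 × 0.727 = $546,056.97
Water District: $546,056.97 × 0.00432 = $2,358.9661104
Holloway CSD: $546,056.97 × 0.02517 = $13,744.2539349
City of Eastcliff: $546,056.97 × 0.0038 = $2,075.016486
Total tax = $18,178.2365313
Effective rate = $18,178.2365313 ÷ $751,110 = 2.420% of market value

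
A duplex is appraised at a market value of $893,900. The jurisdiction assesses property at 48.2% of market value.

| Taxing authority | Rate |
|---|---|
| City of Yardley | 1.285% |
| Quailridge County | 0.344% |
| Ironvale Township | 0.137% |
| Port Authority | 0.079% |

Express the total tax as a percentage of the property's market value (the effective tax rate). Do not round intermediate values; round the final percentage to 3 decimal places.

Assessed value = $893,900 × 0.482 = $430,859.8
City of Yardley: $430,859.8 × 0.01285 = $5,536.54843
Quailridge County: $430,859.8 × 0.00344 = $1,482.157712
Ironvale Township: $430,859.8 × 0.00137 = $590.277926
Port Authority: $430,859.8 × 0.00079 = $340.379242
Total tax = $7,949.36331
Effective rate = $7,949.36331 ÷ $893,900 = 0.889% of market value

0.889%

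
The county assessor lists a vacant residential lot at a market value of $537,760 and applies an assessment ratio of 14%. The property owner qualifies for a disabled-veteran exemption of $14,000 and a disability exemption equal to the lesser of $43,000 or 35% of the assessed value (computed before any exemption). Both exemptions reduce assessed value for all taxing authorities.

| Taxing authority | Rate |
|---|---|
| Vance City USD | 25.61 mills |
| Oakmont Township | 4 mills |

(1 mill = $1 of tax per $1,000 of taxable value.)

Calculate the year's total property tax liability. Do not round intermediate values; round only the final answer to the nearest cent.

Assessed value = $537,760 × 0.14 = $75,286.4
Disability exemption = min($43,000, 35% × $75,286.4) = min($43,000, $26,350.24) = $26,350.24 (percentage binds)
Taxable value = $75,286.4 − $14,000 − $26,350.24 = $34,936.16
Vance City USD: $34,936.16 × 0.02561 = $894.7150576
Oakmont Township: $34,936.16 × 0.004 = $139.74464
Total = $1,034.4596976

$1,034.46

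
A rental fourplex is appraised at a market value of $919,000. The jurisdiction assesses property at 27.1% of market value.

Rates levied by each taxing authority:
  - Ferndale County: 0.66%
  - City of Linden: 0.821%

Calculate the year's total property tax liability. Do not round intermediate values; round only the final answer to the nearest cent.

$3,688.42

Assessed value = $919,000 × 0.271 = $249,049
Ferndale County: $249,049 × 0.0066 = $1,643.7234
City of Linden: $249,049 × 0.00821 = $2,044.69229
Total = $1,643.7234 + $2,044.69229 = $3,688.41569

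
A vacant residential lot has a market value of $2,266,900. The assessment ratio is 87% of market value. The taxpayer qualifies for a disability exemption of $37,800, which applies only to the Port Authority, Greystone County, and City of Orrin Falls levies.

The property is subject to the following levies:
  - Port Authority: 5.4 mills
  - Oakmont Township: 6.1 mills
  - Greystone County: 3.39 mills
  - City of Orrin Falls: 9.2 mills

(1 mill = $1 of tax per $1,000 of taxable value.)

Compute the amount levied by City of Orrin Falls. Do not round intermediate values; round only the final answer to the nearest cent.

Assessed value = $2,266,900 × 0.87 = $1,972,203
City of Orrin Falls taxable value = $1,972,203 − $37,800 = $1,934,403
City of Orrin Falls levy = $1,934,403 × 0.0092 = $17,796.5076

$17,796.51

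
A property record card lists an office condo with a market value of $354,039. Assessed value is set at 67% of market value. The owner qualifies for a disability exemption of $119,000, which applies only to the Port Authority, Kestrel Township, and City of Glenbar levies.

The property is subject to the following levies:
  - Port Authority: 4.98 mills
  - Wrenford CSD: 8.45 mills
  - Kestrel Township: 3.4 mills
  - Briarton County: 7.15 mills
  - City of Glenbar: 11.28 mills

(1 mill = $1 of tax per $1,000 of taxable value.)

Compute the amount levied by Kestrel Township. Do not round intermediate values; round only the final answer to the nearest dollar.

Assessed value = $354,039 × 0.67 = $237,206.13
Kestrel Township taxable value = $237,206.13 − $119,000 = $118,206.13
Kestrel Township levy = $118,206.13 × 0.0034 = $401.900842

$402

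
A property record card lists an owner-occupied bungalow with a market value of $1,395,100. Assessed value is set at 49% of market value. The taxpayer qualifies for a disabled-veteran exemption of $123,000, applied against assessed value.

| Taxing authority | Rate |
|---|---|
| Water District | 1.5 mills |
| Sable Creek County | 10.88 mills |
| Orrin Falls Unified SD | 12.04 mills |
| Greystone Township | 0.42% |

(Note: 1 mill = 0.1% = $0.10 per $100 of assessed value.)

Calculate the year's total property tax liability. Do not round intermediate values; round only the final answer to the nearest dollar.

Assessed value = $1,395,100 × 0.49 = $683,599
Taxable value = $683,599 − $123,000 = $560,599
Water District: $560,599 × 0.0015 = $840.8985
Sable Creek County: $560,599 × 0.01088 = $6,099.31712
Orrin Falls Unified SD: $560,599 × 0.01204 = $6,749.61196
Greystone Township: $560,599 × 0.0042 = $2,354.5158
Total = $16,044.34338

$16,044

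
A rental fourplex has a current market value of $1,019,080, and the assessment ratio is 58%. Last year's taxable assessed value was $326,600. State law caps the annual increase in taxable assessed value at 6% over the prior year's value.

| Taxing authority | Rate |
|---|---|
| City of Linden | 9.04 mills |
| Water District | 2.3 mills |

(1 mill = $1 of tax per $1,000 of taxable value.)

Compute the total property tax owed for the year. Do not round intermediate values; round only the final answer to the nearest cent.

$3,925.86

Uncapped assessed value = $1,019,080 × 0.58 = $591,066.4
Cap limit = $326,600 × 1.06 = $346,196
Taxable assessed value = min($591,066.4, $346,196) = $346,196 (cap binds)
City of Linden: $346,196 × 0.00904 = $3,129.61184
Water District: $346,196 × 0.0023 = $796.2508
Total = $3,925.86264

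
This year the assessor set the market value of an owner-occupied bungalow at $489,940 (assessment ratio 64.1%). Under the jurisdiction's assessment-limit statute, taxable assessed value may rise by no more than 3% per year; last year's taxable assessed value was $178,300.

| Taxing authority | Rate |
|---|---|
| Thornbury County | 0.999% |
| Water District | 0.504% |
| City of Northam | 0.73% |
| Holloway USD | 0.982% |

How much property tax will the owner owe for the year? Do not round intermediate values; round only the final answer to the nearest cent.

$5,904.32

Uncapped assessed value = $489,940 × 0.641 = $314,051.54
Cap limit = $178,300 × 1.03 = $183,649
Taxable assessed value = min($314,051.54, $183,649) = $183,649 (cap binds)
Thornbury County: $183,649 × 0.00999 = $1,834.65351
Water District: $183,649 × 0.00504 = $925.59096
City of Northam: $183,649 × 0.0073 = $1,340.6377
Holloway USD: $183,649 × 0.00982 = $1,803.43318
Total = $5,904.31535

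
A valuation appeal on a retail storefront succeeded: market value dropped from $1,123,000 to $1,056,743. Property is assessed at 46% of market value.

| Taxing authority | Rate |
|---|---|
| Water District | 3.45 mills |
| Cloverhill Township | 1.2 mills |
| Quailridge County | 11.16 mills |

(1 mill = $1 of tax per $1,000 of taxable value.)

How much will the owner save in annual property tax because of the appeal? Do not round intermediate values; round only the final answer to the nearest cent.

$481.86

Old assessed value = $1,123,000 × 0.46 = $516,580
New assessed value = $1,056,743 × 0.46 = $486,101.78
Combined rate = 0.00345 + 0.0012 + 0.01116 = 0.01581
Old tax = $516,580 × 0.01581 = $8,167.1298
New tax = $486,101.78 × 0.01581 = $7,685.2691418
Reduction = $8,167.1298 − $7,685.2691418 = $481.8606582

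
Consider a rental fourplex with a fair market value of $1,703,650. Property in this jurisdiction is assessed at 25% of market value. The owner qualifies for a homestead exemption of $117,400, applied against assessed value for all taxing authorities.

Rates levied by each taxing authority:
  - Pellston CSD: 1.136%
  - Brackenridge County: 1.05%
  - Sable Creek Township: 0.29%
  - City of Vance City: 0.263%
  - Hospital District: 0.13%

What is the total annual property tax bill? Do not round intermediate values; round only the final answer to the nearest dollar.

$8,851

Assessed value = $1,703,650 × 0.25 = $425,912.5
Taxable value = $425,912.5 − $117,400 = $308,512.5
Pellston CSD: $308,512.5 × 0.01136 = $3,504.702
Brackenridge County: $308,512.5 × 0.0105 = $3,239.38125
Sable Creek Township: $308,512.5 × 0.0029 = $894.68625
City of Vance City: $308,512.5 × 0.00263 = $811.387875
Hospital District: $308,512.5 × 0.0013 = $401.06625
Total = $3,504.702 + $3,239.38125 + $894.68625 + $811.387875 + $401.06625 = $8,851.223625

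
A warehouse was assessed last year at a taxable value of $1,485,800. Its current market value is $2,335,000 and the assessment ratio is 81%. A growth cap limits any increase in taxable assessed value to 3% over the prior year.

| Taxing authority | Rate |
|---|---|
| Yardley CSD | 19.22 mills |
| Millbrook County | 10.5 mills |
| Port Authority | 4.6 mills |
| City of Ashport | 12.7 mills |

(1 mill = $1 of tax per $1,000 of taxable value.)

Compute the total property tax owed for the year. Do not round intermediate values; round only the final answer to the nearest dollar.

$71,958

Uncapped assessed value = $2,335,000 × 0.81 = $1,891,350
Cap limit = $1,485,800 × 1.03 = $1,530,374
Taxable assessed value = min($1,891,350, $1,530,374) = $1,530,374 (cap binds)
Yardley CSD: $1,530,374 × 0.01922 = $29,413.78828
Millbrook County: $1,530,374 × 0.0105 = $16,068.927
Port Authority: $1,530,374 × 0.0046 = $7,039.7204
City of Ashport: $1,530,374 × 0.0127 = $19,435.7498
Total = $71,958.18548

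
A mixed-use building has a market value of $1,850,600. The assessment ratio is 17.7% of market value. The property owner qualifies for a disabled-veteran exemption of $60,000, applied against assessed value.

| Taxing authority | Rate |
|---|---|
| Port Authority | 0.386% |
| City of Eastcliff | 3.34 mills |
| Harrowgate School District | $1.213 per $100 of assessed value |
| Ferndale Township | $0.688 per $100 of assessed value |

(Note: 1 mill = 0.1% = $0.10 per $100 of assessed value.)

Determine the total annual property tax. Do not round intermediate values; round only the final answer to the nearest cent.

$7,012.65

Assessed value = $1,850,600 × 0.177 = $327,556.2
Taxable value = $327,556.2 − $60,000 = $267,556.2
Port Authority: $267,556.2 × 0.00386 = $1,032.766932
City of Eastcliff: $267,556.2 × 0.00334 = $893.637708
Harrowgate School District: $267,556.2 × 0.01213 = $3,245.456706
Ferndale Township: $267,556.2 × 0.00688 = $1,840.786656
Total = $7,012.648002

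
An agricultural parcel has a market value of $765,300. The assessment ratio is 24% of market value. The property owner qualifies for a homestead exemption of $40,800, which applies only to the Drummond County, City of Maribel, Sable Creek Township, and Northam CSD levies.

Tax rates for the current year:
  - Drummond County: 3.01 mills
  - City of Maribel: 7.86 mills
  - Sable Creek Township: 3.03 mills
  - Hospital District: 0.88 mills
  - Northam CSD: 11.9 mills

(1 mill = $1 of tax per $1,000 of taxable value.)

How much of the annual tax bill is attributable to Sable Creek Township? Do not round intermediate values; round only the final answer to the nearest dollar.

$433

Assessed value = $765,300 × 0.24 = $183,672
Sable Creek Township taxable value = $183,672 − $40,800 = $142,872
Sable Creek Township levy = $142,872 × 0.00303 = $432.90216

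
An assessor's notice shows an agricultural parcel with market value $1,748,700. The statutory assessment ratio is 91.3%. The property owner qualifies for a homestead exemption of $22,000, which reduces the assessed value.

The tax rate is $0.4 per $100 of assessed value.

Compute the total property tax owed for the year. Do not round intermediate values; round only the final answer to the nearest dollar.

$6,298

Assessed value = $1,748,700 × 0.913 = $1,596,563.1
Taxable value = $1,596,563.1 − $22,000 = $1,574,563.1
Tax = $1,574,563.1 × 0.004 = $6,298.2524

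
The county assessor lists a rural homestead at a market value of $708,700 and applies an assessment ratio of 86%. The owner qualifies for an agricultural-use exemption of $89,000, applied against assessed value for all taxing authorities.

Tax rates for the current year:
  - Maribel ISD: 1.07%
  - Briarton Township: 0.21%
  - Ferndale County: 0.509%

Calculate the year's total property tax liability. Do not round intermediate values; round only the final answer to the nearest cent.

$9,311.42

Assessed value = $708,700 × 0.86 = $609,482
Taxable value = $609,482 − $89,000 = $520,482
Maribel ISD: $520,482 × 0.0107 = $5,569.1574
Briarton Township: $520,482 × 0.0021 = $1,093.0122
Ferndale County: $520,482 × 0.00509 = $2,649.25338
Total = $5,569.1574 + $1,093.0122 + $2,649.25338 = $9,311.42298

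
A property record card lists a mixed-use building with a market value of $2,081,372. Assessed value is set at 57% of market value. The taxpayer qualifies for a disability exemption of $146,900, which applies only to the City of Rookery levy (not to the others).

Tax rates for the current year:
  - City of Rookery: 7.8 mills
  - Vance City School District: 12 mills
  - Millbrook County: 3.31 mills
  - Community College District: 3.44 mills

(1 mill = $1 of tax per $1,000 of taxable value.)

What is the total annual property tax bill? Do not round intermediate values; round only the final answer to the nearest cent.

Assessed value = $2,081,372 × 0.57 = $1,186,382.04
City of Rookery: ($1,186,382.04 − $146,900) × 0.0078 = $1,039,482.04 × 0.0078 = $8,107.959912
Vance City School District: $1,186,382.04 × 0.012 = $14,236.58448
Millbrook County: $1,186,382.04 × 0.00331 = $3,926.9245524
Community College District: $1,186,382.04 × 0.00344 = $4,081.1542176
Total = $30,352.623162

$30,352.62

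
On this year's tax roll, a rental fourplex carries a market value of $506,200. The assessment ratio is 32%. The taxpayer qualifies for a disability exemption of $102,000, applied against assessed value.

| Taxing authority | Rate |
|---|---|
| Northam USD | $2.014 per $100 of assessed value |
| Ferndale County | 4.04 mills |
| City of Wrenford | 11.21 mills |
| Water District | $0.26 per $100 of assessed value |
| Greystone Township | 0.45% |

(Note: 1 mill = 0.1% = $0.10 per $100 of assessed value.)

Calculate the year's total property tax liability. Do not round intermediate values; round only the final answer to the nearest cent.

Assessed value = $506,200 × 0.32 = $161,984
Taxable value = $161,984 − $102,000 = $59,984
Northam USD: $59,984 × 0.02014 = $1,208.07776
Ferndale County: $59,984 × 0.00404 = $242.33536
City of Wrenford: $59,984 × 0.01121 = $672.42064
Water District: $59,984 × 0.0026 = $155.9584
Greystone Township: $59,984 × 0.0045 = $269.928
Total = $2,548.72016

$2,548.72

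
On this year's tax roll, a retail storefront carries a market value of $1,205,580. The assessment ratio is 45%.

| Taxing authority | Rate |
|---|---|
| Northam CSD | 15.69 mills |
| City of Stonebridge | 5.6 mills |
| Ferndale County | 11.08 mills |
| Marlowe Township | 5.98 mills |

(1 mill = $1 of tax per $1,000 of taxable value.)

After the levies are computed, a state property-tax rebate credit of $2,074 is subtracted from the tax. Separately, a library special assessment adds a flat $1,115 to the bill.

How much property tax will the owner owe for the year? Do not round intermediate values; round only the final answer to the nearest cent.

Assessed value = $1,205,580 × 0.45 = $542,511
Northam CSD: $542,511 × 0.01569 = $8,511.99759
City of Stonebridge: $542,511 × 0.0056 = $3,038.0616
Ferndale County: $542,511 × 0.01108 = $6,011.02188
Marlowe Township: $542,511 × 0.00598 = $3,244.21578
Levies subtotal = $20,805.29685
After credit = $20,805.29685 − $2,074 = $18,731.29685
Total = $18,731.29685 + $1,115 = $19,846.29685

$19,846.30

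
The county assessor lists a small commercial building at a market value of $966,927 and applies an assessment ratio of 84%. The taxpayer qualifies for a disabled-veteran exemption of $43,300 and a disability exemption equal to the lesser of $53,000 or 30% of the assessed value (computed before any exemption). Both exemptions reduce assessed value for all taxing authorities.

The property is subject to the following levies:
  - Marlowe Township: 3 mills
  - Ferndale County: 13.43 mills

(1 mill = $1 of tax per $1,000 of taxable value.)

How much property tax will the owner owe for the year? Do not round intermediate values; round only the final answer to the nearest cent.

$11,762.54

Assessed value = $966,927 × 0.84 = $812,218.68
Disability exemption = min($53,000, 30% × $812,218.68) = min($53,000, $243,665.604) = $53,000 (dollar cap binds)
Taxable value = $812,218.68 − $43,300 − $53,000 = $715,918.68
Marlowe Township: $715,918.68 × 0.003 = $2,147.75604
Ferndale County: $715,918.68 × 0.01343 = $9,614.7878724
Total = $11,762.5439124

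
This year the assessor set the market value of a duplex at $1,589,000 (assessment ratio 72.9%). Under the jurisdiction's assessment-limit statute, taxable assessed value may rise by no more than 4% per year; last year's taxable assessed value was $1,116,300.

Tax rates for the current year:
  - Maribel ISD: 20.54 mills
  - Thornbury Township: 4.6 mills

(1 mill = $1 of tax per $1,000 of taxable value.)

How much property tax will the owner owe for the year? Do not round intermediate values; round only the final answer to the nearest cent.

$29,121.70

Uncapped assessed value = $1,589,000 × 0.729 = $1,158,381
Cap limit = $1,116,300 × 1.04 = $1,160,952
Taxable assessed value = min($1,158,381, $1,160,952) = $1,158,381 (cap does not bind)
Maribel ISD: $1,158,381 × 0.02054 = $23,793.14574
Thornbury Township: $1,158,381 × 0.0046 = $5,328.5526
Total = $29,121.69834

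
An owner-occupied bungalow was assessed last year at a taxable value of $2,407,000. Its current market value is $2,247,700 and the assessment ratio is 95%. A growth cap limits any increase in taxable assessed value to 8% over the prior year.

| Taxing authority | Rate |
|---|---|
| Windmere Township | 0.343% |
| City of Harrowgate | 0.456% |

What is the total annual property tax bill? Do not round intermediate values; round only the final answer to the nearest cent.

Uncapped assessed value = $2,247,700 × 0.95 = $2,135,315
Cap limit = $2,407,000 × 1.08 = $2,599,560
Taxable assessed value = min($2,135,315, $2,599,560) = $2,135,315 (cap does not bind)
Windmere Township: $2,135,315 × 0.00343 = $7,324.13045
City of Harrowgate: $2,135,315 × 0.00456 = $9,737.0364
Total = $17,061.16685

$17,061.17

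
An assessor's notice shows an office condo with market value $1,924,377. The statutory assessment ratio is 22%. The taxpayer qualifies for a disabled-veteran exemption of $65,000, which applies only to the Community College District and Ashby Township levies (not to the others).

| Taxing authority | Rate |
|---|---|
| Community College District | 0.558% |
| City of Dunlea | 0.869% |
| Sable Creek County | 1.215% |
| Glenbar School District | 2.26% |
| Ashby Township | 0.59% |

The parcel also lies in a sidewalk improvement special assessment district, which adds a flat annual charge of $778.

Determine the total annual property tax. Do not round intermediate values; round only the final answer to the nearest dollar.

$23,283

Assessed value = $1,924,377 × 0.22 = $423,362.94
Community College District: ($423,362.94 − $65,000) × 0.00558 = $358,362.94 × 0.00558 = $1,999.6652052
City of Dunlea: $423,362.94 × 0.00869 = $3,679.0239486
Sable Creek County: $423,362.94 × 0.01215 = $5,143.859721
Glenbar School District: $423,362.94 × 0.0226 = $9,568.002444
Ashby Township: ($423,362.94 − $65,000) × 0.0059 = $358,362.94 × 0.0059 = $2,114.341346
Levies subtotal = $22,504.8926648
Total = $22,504.8926648 + $778 = $23,282.8926648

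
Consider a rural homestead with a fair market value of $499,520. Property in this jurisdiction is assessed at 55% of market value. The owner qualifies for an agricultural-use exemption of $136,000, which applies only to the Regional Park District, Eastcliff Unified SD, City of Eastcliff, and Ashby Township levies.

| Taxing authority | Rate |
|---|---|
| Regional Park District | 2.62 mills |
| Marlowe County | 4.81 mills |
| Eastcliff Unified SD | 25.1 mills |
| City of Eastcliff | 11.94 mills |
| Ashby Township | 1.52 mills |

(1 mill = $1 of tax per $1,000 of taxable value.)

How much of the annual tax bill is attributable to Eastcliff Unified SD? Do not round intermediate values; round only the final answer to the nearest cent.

$3,482.27

Assessed value = $499,520 × 0.55 = $274,736
Eastcliff Unified SD taxable value = $274,736 − $136,000 = $138,736
Eastcliff Unified SD levy = $138,736 × 0.0251 = $3,482.2736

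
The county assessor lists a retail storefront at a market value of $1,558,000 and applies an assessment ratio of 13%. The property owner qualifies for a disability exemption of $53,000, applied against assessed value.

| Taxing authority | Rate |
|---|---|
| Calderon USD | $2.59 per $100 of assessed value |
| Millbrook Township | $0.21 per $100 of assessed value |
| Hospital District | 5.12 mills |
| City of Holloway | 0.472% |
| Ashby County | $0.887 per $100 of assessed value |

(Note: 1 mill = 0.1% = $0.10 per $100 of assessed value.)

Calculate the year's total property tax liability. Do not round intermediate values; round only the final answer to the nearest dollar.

$6,985

Assessed value = $1,558,000 × 0.13 = $202,540
Taxable value = $202,540 − $53,000 = $149,540
Calderon USD: $149,540 × 0.0259 = $3,873.086
Millbrook Township: $149,540 × 0.0021 = $314.034
Hospital District: $149,540 × 0.00512 = $765.6448
City of Holloway: $149,540 × 0.00472 = $705.8288
Ashby County: $149,540 × 0.00887 = $1,326.4198
Total = $6,985.0134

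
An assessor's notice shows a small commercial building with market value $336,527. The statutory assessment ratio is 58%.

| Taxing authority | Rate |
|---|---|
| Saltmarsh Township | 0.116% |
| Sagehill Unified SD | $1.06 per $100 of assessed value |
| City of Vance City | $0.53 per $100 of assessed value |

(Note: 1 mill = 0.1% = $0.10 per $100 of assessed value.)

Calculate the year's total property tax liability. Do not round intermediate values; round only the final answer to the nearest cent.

$3,329.87

Assessed value = $336,527 × 0.58 = $195,185.66
Saltmarsh Township: $195,185.66 × 0.00116 = $226.4153656
Sagehill Unified SD: $195,185.66 × 0.0106 = $2,068.967996
City of Vance City: $195,185.66 × 0.0053 = $1,034.483998
Total = $3,329.8673596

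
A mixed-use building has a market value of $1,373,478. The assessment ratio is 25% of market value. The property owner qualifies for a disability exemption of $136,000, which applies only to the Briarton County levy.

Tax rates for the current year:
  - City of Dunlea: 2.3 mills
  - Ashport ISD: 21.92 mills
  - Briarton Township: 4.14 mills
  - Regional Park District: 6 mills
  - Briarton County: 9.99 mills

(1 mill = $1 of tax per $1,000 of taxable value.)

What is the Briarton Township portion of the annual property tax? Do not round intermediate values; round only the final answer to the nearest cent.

$1,421.55

Assessed value = $1,373,478 × 0.25 = $343,369.5
Briarton Township taxable value = $343,369.5 (exemption does not apply)
Briarton Township levy = $343,369.5 × 0.00414 = $1,421.54973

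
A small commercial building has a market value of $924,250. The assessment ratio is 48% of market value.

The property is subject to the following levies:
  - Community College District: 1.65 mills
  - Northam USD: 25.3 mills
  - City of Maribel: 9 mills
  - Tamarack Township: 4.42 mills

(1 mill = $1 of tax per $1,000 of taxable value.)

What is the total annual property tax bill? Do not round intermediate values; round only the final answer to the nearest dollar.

$17,910

Assessed value = $924,250 × 0.48 = $443,640
Community College District: $443,640 × 0.00165 = $732.006
Northam USD: $443,640 × 0.0253 = $11,224.092
City of Maribel: $443,640 × 0.009 = $3,992.76
Tamarack Township: $443,640 × 0.00442 = $1,960.8888
Total = $732.006 + $11,224.092 + $3,992.76 + $1,960.8888 = $17,909.7468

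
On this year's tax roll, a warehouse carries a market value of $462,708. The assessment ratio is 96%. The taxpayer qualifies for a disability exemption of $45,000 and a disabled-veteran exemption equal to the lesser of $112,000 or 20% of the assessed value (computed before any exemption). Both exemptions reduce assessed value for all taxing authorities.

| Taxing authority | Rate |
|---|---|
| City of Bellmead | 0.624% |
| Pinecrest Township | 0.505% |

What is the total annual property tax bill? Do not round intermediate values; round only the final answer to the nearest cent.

$3,503.96

Assessed value = $462,708 × 0.96 = $444,199.68
Disabled-veteran exemption = min($112,000, 20% × $444,199.68) = min($112,000, $88,839.936) = $88,839.936 (percentage binds)
Taxable value = $444,199.68 − $45,000 − $88,839.936 = $310,359.744
City of Bellmead: $310,359.744 × 0.00624 = $1,936.64480256
Pinecrest Township: $310,359.744 × 0.00505 = $1,567.3167072
Total = $3,503.96150976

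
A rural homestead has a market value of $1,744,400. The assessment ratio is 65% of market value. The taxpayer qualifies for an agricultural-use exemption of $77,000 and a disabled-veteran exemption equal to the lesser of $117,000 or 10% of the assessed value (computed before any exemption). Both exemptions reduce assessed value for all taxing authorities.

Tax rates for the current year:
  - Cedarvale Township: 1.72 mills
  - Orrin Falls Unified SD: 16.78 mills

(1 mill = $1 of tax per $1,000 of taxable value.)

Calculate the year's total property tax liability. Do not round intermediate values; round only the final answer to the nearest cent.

Assessed value = $1,744,400 × 0.65 = $1,133,860
Disabled-veteran exemption = min($117,000, 10% × $1,133,860) = min($117,000, $113,386) = $113,386 (percentage binds)
Taxable value = $1,133,860 − $77,000 − $113,386 = $943,474
Cedarvale Township: $943,474 × 0.00172 = $1,622.77528
Orrin Falls Unified SD: $943,474 × 0.01678 = $15,831.49372
Total = $17,454.269

$17,454.27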